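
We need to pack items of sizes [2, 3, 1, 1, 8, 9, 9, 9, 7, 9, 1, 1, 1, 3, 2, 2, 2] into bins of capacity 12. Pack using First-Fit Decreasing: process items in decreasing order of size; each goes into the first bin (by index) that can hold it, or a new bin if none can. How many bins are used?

6

Sorted descending: 9, 9, 9, 9, 8, 7, 3, 3, 2, 2, 2, 2, 1, 1, 1, 1, 1.
bin 1: place 9, 3 left
bin 2: place 9, 3 left
bin 3: place 9, 3 left
bin 4: place 9, 3 left
bin 5: place 8, 4 left
bin 6: place 7, 5 left
bin 1: place 3, 0 left
bin 2: place 3, 0 left
bin 3: place 2, 1 left
bin 4: place 2, 1 left
bin 5: place 2, 2 left
bin 5: place 2, 0 left
bin 3: place 1, 0 left
bin 4: place 1, 0 left
bin 6: place 1, 4 left
bin 6: place 1, 3 left
bin 6: place 1, 2 left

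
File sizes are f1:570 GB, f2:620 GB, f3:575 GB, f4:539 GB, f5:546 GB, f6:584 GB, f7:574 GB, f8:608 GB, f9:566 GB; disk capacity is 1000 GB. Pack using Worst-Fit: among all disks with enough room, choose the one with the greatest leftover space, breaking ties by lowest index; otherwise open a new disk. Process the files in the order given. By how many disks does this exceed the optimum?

Worst-Fit: [570] [620] [575] [539] [546] [584] [574] [608] [566] → 9 disks.
9 files exceed 500 GB (half the capacity), and no two of those can share a disk, so at least 9 disks are needed.
So 9 is already optimal.

0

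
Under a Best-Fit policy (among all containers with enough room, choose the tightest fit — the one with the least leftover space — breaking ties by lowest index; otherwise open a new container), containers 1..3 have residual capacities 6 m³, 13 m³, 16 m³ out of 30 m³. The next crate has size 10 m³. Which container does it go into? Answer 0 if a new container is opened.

Containers with room: container 2 (13 m³), container 3 (16 m³).
Tightest fit is container 2 with 13 m³ free.

2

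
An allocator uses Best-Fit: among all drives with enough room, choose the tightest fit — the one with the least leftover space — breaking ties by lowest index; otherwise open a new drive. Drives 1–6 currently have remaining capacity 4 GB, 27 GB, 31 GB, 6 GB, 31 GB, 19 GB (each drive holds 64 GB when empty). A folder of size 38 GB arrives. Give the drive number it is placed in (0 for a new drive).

0

No drive has ≥ 38 GB free, so a new drive is opened.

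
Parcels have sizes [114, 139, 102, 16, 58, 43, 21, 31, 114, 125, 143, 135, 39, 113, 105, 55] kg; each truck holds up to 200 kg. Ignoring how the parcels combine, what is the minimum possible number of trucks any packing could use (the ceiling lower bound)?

Total size = 114 + 139 + 102 + 16 + 58 + 43 + 21 + 31 + 114 + 125 + 143 + 135 + 39 + 113 + 105 + 55 = 1353 kg.
⌈1353 / 200⌉ = 7.

7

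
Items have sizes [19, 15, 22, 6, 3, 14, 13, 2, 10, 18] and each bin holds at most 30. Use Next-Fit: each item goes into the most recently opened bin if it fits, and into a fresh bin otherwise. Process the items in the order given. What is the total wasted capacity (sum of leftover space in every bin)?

28

19 → bin 1 (remaining 11)
15 → bin 2 (remaining 15)
22 → bin 3 (remaining 8)
6 → bin 3 (remaining 2)
3 → bin 4 (remaining 27)
14 → bin 4 (remaining 13)
13 → bin 4 (remaining 0)
2 → bin 5 (remaining 28)
10 → bin 5 (remaining 18)
18 → bin 5 (remaining 0)
5 bins × 30 = 150; used 122; unused 28.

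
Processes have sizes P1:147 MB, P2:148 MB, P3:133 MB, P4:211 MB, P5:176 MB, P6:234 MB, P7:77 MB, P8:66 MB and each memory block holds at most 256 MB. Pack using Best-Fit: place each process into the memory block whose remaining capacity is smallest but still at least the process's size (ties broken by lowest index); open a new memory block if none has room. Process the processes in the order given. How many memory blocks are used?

Put P1 (147 MB) in memory block 1; 109 MB remain.
Put P2 (148 MB) in memory block 2; 108 MB remain.
Put P3 (133 MB) in memory block 3; 123 MB remain.
Put P4 (211 MB) in memory block 4; 45 MB remain.
Put P5 (176 MB) in memory block 5; 80 MB remain.
Put P6 (234 MB) in memory block 6; 22 MB remain.
Put P7 (77 MB) in memory block 5; 3 MB remain.
Put P8 (66 MB) in memory block 2; 42 MB remain.

6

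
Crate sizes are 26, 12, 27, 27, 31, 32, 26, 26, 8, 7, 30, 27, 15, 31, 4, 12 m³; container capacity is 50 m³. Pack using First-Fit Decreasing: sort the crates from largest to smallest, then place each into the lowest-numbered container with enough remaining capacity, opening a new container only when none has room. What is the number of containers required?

10

Sorted descending: 32, 31, 31, 30, 27, 27, 27, 26, 26, 26, 15, 12, 12, 8, 7, 4.
Put 32 m³ in container 1; 18 m³ remain.
Put 31 m³ in container 2; 19 m³ remain.
Put 31 m³ in container 3; 19 m³ remain.
Put 30 m³ in container 4; 20 m³ remain.
Put 27 m³ in container 5; 23 m³ remain.
Put 27 m³ in container 6; 23 m³ remain.
Put 27 m³ in container 7; 23 m³ remain.
Put 26 m³ in container 8; 24 m³ remain.
Put 26 m³ in container 9; 24 m³ remain.
Put 26 m³ in container 10; 24 m³ remain.
Put 15 m³ in container 1; 3 m³ remain.
Put 12 m³ in container 2; 7 m³ remain.
Put 12 m³ in container 3; 7 m³ remain.
Put 8 m³ in container 4; 12 m³ remain.
Put 7 m³ in container 2; 0 m³ remain.
Put 4 m³ in container 3; 3 m³ remain.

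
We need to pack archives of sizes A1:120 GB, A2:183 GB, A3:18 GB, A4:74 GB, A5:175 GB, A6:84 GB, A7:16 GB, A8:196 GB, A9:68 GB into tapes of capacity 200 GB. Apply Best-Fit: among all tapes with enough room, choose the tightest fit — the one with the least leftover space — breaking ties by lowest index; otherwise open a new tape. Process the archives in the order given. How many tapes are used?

6 tapes

tape 1: place A1 (120 GB), 80 GB left
tape 2: place A2 (183 GB), 17 GB left
tape 1: place A3 (18 GB), 62 GB left
tape 3: place A4 (74 GB), 126 GB left
tape 4: place A5 (175 GB), 25 GB left
tape 3: place A6 (84 GB), 42 GB left
tape 2: place A7 (16 GB), 1 GB left
tape 5: place A8 (196 GB), 4 GB left
tape 6: place A9 (68 GB), 132 GB left
Final tapes: [120,18] [183,16] [74,84] [175] [196] [68].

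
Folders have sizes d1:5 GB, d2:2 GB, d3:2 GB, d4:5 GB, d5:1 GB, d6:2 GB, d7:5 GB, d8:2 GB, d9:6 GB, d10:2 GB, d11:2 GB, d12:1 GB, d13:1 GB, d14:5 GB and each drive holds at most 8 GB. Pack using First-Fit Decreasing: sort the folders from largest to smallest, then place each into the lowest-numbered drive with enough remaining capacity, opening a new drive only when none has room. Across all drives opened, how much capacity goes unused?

7

Sorted descending: 6, 5, 5, 5, 5, 2, 2, 2, 2, 2, 2, 1, 1, 1.
drive 1: place 6 GB, 2 GB left
drive 2: place 5 GB, 3 GB left
drive 3: place 5 GB, 3 GB left
drive 4: place 5 GB, 3 GB left
drive 5: place 5 GB, 3 GB left
drive 1: place 2 GB, 0 GB left
drive 2: place 2 GB, 1 GB left
drive 3: place 2 GB, 1 GB left
drive 4: place 2 GB, 1 GB left
drive 5: place 2 GB, 1 GB left
drive 6: place 2 GB, 6 GB left
drive 2: place 1 GB, 0 GB left
drive 3: place 1 GB, 0 GB left
drive 4: place 1 GB, 0 GB left
6 drives × 8 GB = 48 GB; used 41 GB; unused 7 GB.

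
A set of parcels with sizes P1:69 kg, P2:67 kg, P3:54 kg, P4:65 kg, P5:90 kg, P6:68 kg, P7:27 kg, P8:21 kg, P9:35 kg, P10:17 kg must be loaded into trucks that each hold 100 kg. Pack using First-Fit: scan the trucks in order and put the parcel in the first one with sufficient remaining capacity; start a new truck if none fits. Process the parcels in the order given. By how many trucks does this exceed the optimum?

First-Fit: [69,27] [67,21] [54,35] [65,17] [90] [68] → 6 trucks.
Total size 513 kg; any packing needs at least ⌈513/100⌉ = 6 trucks.
So 6 is already optimal.

0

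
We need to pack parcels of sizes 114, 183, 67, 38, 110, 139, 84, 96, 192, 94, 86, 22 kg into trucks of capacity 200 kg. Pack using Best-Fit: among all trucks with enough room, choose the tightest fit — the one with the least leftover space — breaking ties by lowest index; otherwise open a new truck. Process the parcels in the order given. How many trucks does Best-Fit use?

7

114 kg → truck 1 (remaining 86 kg)
183 kg → truck 2 (remaining 17 kg)
67 kg → truck 1 (remaining 19 kg)
38 kg → truck 3 (remaining 162 kg)
110 kg → truck 3 (remaining 52 kg)
139 kg → truck 4 (remaining 61 kg)
84 kg → truck 5 (remaining 116 kg)
96 kg → truck 5 (remaining 20 kg)
192 kg → truck 6 (remaining 8 kg)
94 kg → truck 7 (remaining 106 kg)
86 kg → truck 7 (remaining 20 kg)
22 kg → truck 3 (remaining 30 kg)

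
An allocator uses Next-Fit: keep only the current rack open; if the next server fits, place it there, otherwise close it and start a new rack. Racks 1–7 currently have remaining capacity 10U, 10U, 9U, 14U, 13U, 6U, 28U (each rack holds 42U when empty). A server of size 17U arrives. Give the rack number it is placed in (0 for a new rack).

Next-Fit only looks at rack 7, which has 28U free.
17U fits there.

7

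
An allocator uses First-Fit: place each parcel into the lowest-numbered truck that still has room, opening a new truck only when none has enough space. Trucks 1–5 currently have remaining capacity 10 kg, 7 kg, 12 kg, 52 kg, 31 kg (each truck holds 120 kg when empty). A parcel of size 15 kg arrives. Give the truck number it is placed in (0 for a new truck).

Trucks with room: truck 4 (52 kg), truck 5 (31 kg).
The first with room is truck 4.

4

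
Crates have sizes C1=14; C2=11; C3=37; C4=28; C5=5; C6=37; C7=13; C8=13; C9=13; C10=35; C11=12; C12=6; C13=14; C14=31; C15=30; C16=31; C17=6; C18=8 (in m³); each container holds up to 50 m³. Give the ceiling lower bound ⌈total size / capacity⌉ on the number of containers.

7

Total size = 14 + 11 + 37 + 28 + 5 + 37 + 13 + 13 + 13 + 35 + 12 + 6 + 14 + 31 + 30 + 31 + 6 + 8 = 344 m³.
⌈344 / 50⌉ = 7.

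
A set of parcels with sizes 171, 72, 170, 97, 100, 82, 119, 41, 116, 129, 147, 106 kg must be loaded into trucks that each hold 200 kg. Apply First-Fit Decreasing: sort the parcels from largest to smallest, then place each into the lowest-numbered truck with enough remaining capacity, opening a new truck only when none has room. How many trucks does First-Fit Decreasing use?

8 trucks

Sorted descending: 171, 170, 147, 129, 119, 116, 106, 100, 97, 82, 72, 41.
truck 1: place 171 kg, 29 kg left
truck 2: place 170 kg, 30 kg left
truck 3: place 147 kg, 53 kg left
truck 4: place 129 kg, 71 kg left
truck 5: place 119 kg, 81 kg left
truck 6: place 116 kg, 84 kg left
truck 7: place 106 kg, 94 kg left
truck 8: place 100 kg, 100 kg left
truck 8: place 97 kg, 3 kg left
truck 6: place 82 kg, 2 kg left
truck 5: place 72 kg, 9 kg left
truck 3: place 41 kg, 12 kg left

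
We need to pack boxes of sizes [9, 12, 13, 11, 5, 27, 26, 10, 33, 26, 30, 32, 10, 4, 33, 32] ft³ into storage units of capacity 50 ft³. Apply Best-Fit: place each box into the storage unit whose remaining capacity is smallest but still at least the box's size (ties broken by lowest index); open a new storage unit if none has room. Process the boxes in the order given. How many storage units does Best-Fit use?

Put 9 ft³ in storage unit 1; 41 ft³ remain.
Put 12 ft³ in storage unit 1; 29 ft³ remain.
Put 13 ft³ in storage unit 1; 16 ft³ remain.
Put 11 ft³ in storage unit 1; 5 ft³ remain.
Put 5 ft³ in storage unit 1; 0 ft³ remain.
Put 27 ft³ in storage unit 2; 23 ft³ remain.
Put 26 ft³ in storage unit 3; 24 ft³ remain.
Put 10 ft³ in storage unit 2; 13 ft³ remain.
Put 33 ft³ in storage unit 4; 17 ft³ remain.
Put 26 ft³ in storage unit 5; 24 ft³ remain.
Put 30 ft³ in storage unit 6; 20 ft³ remain.
Put 32 ft³ in storage unit 7; 18 ft³ remain.
Put 10 ft³ in storage unit 2; 3 ft³ remain.
Put 4 ft³ in storage unit 4; 13 ft³ remain.
Put 33 ft³ in storage unit 8; 17 ft³ remain.
Put 32 ft³ in storage unit 9; 18 ft³ remain.

9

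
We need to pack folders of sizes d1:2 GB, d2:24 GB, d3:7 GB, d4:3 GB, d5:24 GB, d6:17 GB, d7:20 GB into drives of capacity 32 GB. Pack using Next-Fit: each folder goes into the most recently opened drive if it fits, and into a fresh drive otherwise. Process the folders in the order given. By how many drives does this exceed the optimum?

1

Next-Fit: [2,24] [7,3] [24] [17] [20] → 5 drives.
Total size 97 GB; any packing needs at least ⌈97/32⌉ = 4 drives.
An optimal packing achieves that bound: [24,7] [24,3,2] [20] [17] → 4 drives.
Excess: 5 − 4 = 1.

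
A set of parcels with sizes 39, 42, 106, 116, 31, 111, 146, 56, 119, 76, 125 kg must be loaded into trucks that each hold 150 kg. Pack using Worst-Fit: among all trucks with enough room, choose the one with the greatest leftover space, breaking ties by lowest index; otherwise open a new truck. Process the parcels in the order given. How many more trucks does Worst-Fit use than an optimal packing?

1

Worst-Fit: [39,42,31] [106] [116] [111] [146] [56,76] [119] [125] → 8 trucks.
Total size 967 kg; any packing needs at least ⌈967/150⌉ = 7 trucks.
An optimal packing achieves that bound: [146] [125] [119,31] [116] [111,39] [106,42] [76,56] → 7 trucks.
Excess: 8 − 7 = 1.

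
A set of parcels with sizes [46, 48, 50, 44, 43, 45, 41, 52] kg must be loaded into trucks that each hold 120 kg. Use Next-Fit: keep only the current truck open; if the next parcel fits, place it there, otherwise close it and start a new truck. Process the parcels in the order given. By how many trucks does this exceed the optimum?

0

Next-Fit: [46,48] [50,44] [43,45] [41,52] → 4 trucks.
Total size 369 kg; any packing needs at least ⌈369/120⌉ = 4 trucks.
So 4 is already optimal.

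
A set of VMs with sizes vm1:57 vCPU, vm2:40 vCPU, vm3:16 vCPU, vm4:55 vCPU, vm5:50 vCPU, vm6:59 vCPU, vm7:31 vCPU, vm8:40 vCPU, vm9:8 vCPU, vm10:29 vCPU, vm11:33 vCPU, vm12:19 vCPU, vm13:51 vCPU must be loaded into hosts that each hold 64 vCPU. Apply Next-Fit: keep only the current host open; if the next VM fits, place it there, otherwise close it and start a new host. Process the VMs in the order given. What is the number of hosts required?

10 hosts

vm1 (57 vCPU) → host 1 (remaining 7 vCPU)
vm2 (40 vCPU) → host 2 (remaining 24 vCPU)
vm3 (16 vCPU) → host 2 (remaining 8 vCPU)
vm4 (55 vCPU) → host 3 (remaining 9 vCPU)
vm5 (50 vCPU) → host 4 (remaining 14 vCPU)
vm6 (59 vCPU) → host 5 (remaining 5 vCPU)
vm7 (31 vCPU) → host 6 (remaining 33 vCPU)
vm8 (40 vCPU) → host 7 (remaining 24 vCPU)
vm9 (8 vCPU) → host 7 (remaining 16 vCPU)
vm10 (29 vCPU) → host 8 (remaining 35 vCPU)
vm11 (33 vCPU) → host 8 (remaining 2 vCPU)
vm12 (19 vCPU) → host 9 (remaining 45 vCPU)
vm13 (51 vCPU) → host 10 (remaining 13 vCPU)
Final hosts: [57] [40,16] [55] [50] [59] [31] [40,8] [29,33] [19] [51].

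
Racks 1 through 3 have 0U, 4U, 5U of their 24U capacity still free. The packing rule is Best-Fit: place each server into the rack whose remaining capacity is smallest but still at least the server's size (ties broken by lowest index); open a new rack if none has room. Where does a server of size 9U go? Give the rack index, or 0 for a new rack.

0

No rack has ≥ 9U free, so a new rack is opened.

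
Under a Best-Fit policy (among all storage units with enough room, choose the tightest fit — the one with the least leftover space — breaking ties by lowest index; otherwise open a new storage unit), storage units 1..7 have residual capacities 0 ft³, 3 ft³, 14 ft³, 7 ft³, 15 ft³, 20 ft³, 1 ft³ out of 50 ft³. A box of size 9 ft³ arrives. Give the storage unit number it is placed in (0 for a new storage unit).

Storage units with room: storage unit 3 (14 ft³), storage unit 5 (15 ft³), storage unit 6 (20 ft³).
Tightest fit is storage unit 3 with 14 ft³ free.

3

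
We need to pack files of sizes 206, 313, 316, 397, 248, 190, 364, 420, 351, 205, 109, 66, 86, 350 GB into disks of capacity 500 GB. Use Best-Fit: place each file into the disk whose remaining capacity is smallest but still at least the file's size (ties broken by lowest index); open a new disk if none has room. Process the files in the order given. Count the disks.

9 disks

206 GB → disk 1 (remaining 294 GB)
313 GB → disk 2 (remaining 187 GB)
316 GB → disk 3 (remaining 184 GB)
397 GB → disk 4 (remaining 103 GB)
248 GB → disk 1 (remaining 46 GB)
190 GB → disk 5 (remaining 310 GB)
364 GB → disk 6 (remaining 136 GB)
420 GB → disk 7 (remaining 80 GB)
351 GB → disk 8 (remaining 149 GB)
205 GB → disk 5 (remaining 105 GB)
109 GB → disk 6 (remaining 27 GB)
66 GB → disk 7 (remaining 14 GB)
86 GB → disk 4 (remaining 17 GB)
350 GB → disk 9 (remaining 150 GB)
Final disks: [206,248] [313] [316] [397,86] [190,205] [364,109] [420,66] [351] [350].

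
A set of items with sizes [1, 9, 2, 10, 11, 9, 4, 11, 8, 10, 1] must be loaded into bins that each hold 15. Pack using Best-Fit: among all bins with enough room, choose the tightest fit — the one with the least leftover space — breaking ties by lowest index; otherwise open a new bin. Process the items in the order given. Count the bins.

1 → bin 1 (remaining 14)
9 → bin 1 (remaining 5)
2 → bin 1 (remaining 3)
10 → bin 2 (remaining 5)
11 → bin 3 (remaining 4)
9 → bin 4 (remaining 6)
4 → bin 3 (remaining 0)
11 → bin 5 (remaining 4)
8 → bin 6 (remaining 7)
10 → bin 7 (remaining 5)
1 → bin 1 (remaining 2)
Final bins: [1,9,2,1] [10] [11,4] [9] [11] [8] [10].

7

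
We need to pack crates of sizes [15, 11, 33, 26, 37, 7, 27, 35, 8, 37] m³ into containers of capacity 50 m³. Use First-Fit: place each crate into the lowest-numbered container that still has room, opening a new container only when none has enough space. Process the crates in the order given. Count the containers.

7

Put 15 m³ in container 1; 35 m³ remain.
Put 11 m³ in container 1; 24 m³ remain.
Put 33 m³ in container 2; 17 m³ remain.
Put 26 m³ in container 3; 24 m³ remain.
Put 37 m³ in container 4; 13 m³ remain.
Put 7 m³ in container 1; 17 m³ remain.
Put 27 m³ in container 5; 23 m³ remain.
Put 35 m³ in container 6; 15 m³ remain.
Put 8 m³ in container 1; 9 m³ remain.
Put 37 m³ in container 7; 13 m³ remain.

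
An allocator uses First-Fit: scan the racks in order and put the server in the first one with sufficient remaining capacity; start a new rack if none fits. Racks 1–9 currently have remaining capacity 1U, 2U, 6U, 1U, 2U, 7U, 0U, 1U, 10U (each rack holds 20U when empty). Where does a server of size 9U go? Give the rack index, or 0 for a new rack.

9

Racks with room: rack 9 (10U).
The first with room is rack 9.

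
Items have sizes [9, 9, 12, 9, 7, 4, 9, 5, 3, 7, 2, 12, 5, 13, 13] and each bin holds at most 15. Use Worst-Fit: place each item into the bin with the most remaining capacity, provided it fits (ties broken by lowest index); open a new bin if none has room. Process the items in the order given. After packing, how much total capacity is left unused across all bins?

Put 9 in bin 1; 6 remain.
Put 9 in bin 2; 6 remain.
Put 12 in bin 3; 3 remain.
Put 9 in bin 4; 6 remain.
Put 7 in bin 5; 8 remain.
Put 4 in bin 5; 4 remain.
Put 9 in bin 6; 6 remain.
Put 5 in bin 1; 1 remain.
Put 3 in bin 2; 3 remain.
Put 7 in bin 7; 8 remain.
Put 2 in bin 7; 6 remain.
Put 12 in bin 8; 3 remain.
Put 5 in bin 4; 1 remain.
Put 13 in bin 9; 2 remain.
Put 13 in bin 10; 2 remain.
10 bins × 15 = 150; used 119; unused 31.

31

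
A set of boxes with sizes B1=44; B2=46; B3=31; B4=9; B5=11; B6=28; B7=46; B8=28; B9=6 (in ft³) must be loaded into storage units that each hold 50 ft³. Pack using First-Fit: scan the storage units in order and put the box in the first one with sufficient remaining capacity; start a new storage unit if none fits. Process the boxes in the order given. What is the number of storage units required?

storage unit 1: place B1 (44 ft³), 6 ft³ left
storage unit 2: place B2 (46 ft³), 4 ft³ left
storage unit 3: place B3 (31 ft³), 19 ft³ left
storage unit 3: place B4 (9 ft³), 10 ft³ left
storage unit 4: place B5 (11 ft³), 39 ft³ left
storage unit 4: place B6 (28 ft³), 11 ft³ left
storage unit 5: place B7 (46 ft³), 4 ft³ left
storage unit 6: place B8 (28 ft³), 22 ft³ left
storage unit 1: place B9 (6 ft³), 0 ft³ left
Final storage units: [44,6] [46] [31,9] [11,28] [46] [28].

6 storage units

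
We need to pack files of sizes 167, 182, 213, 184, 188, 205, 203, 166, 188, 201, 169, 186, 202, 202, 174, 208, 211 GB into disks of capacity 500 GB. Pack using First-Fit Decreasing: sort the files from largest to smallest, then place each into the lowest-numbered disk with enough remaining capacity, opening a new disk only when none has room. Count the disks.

Sorted descending: 213, 211, 208, 205, 203, 202, 202, 201, 188, 188, 186, 184, 182, 174, 169, 167, 166.
213 GB → disk 1 (remaining 287 GB)
211 GB → disk 1 (remaining 76 GB)
208 GB → disk 2 (remaining 292 GB)
205 GB → disk 2 (remaining 87 GB)
203 GB → disk 3 (remaining 297 GB)
202 GB → disk 3 (remaining 95 GB)
202 GB → disk 4 (remaining 298 GB)
201 GB → disk 4 (remaining 97 GB)
188 GB → disk 5 (remaining 312 GB)
188 GB → disk 5 (remaining 124 GB)
186 GB → disk 6 (remaining 314 GB)
184 GB → disk 6 (remaining 130 GB)
182 GB → disk 7 (remaining 318 GB)
174 GB → disk 7 (remaining 144 GB)
169 GB → disk 8 (remaining 331 GB)
167 GB → disk 8 (remaining 164 GB)
166 GB → disk 9 (remaining 334 GB)

9 disks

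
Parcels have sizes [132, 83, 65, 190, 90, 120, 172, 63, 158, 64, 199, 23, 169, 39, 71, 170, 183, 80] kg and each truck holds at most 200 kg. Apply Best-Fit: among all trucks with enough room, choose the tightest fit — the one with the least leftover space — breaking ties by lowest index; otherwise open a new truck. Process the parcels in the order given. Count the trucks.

132 kg → truck 1 (remaining 68 kg)
83 kg → truck 2 (remaining 117 kg)
65 kg → truck 1 (remaining 3 kg)
190 kg → truck 3 (remaining 10 kg)
90 kg → truck 2 (remaining 27 kg)
120 kg → truck 4 (remaining 80 kg)
172 kg → truck 5 (remaining 28 kg)
63 kg → truck 4 (remaining 17 kg)
158 kg → truck 6 (remaining 42 kg)
64 kg → truck 7 (remaining 136 kg)
199 kg → truck 8 (remaining 1 kg)
23 kg → truck 2 (remaining 4 kg)
169 kg → truck 9 (remaining 31 kg)
39 kg → truck 6 (remaining 3 kg)
71 kg → truck 7 (remaining 65 kg)
170 kg → truck 10 (remaining 30 kg)
183 kg → truck 11 (remaining 17 kg)
80 kg → truck 12 (remaining 120 kg)

12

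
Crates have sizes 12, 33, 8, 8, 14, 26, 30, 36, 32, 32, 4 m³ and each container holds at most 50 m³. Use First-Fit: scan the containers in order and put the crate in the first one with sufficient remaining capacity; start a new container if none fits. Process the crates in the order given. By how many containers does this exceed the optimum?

First-Fit: [12,33,4] [8,8,14] [26] [30] [36] [32] [32] → 7 containers.
6 crates exceed 25 m³ (half the capacity), and no two of those can share a container, so at least 6 containers are needed.
An optimal packing achieves that bound: [36,14] [33,12,4] [32,8,8] [32] [30] [26] → 6 containers.
Excess: 7 − 6 = 1.

1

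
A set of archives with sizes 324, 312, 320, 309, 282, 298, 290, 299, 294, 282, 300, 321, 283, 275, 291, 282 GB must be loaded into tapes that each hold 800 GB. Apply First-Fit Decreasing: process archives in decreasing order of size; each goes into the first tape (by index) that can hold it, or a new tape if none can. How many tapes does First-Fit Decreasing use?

Sorted descending: 324, 321, 320, 312, 309, 300, 299, 298, 294, 291, 290, 283, 282, 282, 282, 275.
Put 324 GB in tape 1; 476 GB remain.
Put 321 GB in tape 1; 155 GB remain.
Put 320 GB in tape 2; 480 GB remain.
Put 312 GB in tape 2; 168 GB remain.
Put 309 GB in tape 3; 491 GB remain.
Put 300 GB in tape 3; 191 GB remain.
Put 299 GB in tape 4; 501 GB remain.
Put 298 GB in tape 4; 203 GB remain.
Put 294 GB in tape 5; 506 GB remain.
Put 291 GB in tape 5; 215 GB remain.
Put 290 GB in tape 6; 510 GB remain.
Put 283 GB in tape 6; 227 GB remain.
Put 282 GB in tape 7; 518 GB remain.
Put 282 GB in tape 7; 236 GB remain.
Put 282 GB in tape 8; 518 GB remain.
Put 275 GB in tape 8; 243 GB remain.
Final tapes: [324,321] [320,312] [309,300] [299,298] [294,291] [290,283] [282,282] [282,275].

8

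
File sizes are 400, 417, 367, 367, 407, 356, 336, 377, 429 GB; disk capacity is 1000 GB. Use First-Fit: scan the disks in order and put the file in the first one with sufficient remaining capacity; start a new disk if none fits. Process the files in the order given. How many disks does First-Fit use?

5

Put 400 GB in disk 1; 600 GB remain.
Put 417 GB in disk 1; 183 GB remain.
Put 367 GB in disk 2; 633 GB remain.
Put 367 GB in disk 2; 266 GB remain.
Put 407 GB in disk 3; 593 GB remain.
Put 356 GB in disk 3; 237 GB remain.
Put 336 GB in disk 4; 664 GB remain.
Put 377 GB in disk 4; 287 GB remain.
Put 429 GB in disk 5; 571 GB remain.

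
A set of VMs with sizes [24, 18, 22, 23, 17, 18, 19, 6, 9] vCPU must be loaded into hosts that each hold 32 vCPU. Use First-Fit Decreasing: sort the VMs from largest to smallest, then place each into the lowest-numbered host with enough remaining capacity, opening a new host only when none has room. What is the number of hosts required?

7

Sorted descending: 24, 23, 22, 19, 18, 18, 17, 9, 6.
host 1: place 24 vCPU, 8 vCPU left
host 2: place 23 vCPU, 9 vCPU left
host 3: place 22 vCPU, 10 vCPU left
host 4: place 19 vCPU, 13 vCPU left
host 5: place 18 vCPU, 14 vCPU left
host 6: place 18 vCPU, 14 vCPU left
host 7: place 17 vCPU, 15 vCPU left
host 2: place 9 vCPU, 0 vCPU left
host 1: place 6 vCPU, 2 vCPU left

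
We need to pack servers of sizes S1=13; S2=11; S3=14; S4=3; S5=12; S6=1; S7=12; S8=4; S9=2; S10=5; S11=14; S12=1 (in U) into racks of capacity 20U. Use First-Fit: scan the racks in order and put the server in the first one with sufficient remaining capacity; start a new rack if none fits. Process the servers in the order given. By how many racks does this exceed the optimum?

0

First-Fit: [13,3,1,2,1] [11,4,5] [14] [12] [12] [14] → 6 racks.
6 servers exceed 10U (half the capacity), and no two of those can share a rack, so at least 6 racks are needed.
So 6 is already optimal.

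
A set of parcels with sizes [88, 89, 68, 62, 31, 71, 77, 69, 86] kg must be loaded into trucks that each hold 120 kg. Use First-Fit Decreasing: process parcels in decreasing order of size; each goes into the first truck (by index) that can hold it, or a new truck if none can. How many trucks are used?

Sorted descending: 89, 88, 86, 77, 71, 69, 68, 62, 31.
truck 1: place 89 kg, 31 kg left
truck 2: place 88 kg, 32 kg left
truck 3: place 86 kg, 34 kg left
truck 4: place 77 kg, 43 kg left
truck 5: place 71 kg, 49 kg left
truck 6: place 69 kg, 51 kg left
truck 7: place 68 kg, 52 kg left
truck 8: place 62 kg, 58 kg left
truck 1: place 31 kg, 0 kg left

8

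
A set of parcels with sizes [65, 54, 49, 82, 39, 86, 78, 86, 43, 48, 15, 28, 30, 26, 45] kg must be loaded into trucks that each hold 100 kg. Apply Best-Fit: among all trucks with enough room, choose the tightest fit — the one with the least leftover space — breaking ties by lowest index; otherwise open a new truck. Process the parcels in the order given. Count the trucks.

9

65 kg → truck 1 (remaining 35 kg)
54 kg → truck 2 (remaining 46 kg)
49 kg → truck 3 (remaining 51 kg)
82 kg → truck 4 (remaining 18 kg)
39 kg → truck 2 (remaining 7 kg)
86 kg → truck 5 (remaining 14 kg)
78 kg → truck 6 (remaining 22 kg)
86 kg → truck 7 (remaining 14 kg)
43 kg → truck 3 (remaining 8 kg)
48 kg → truck 8 (remaining 52 kg)
15 kg → truck 4 (remaining 3 kg)
28 kg → truck 1 (remaining 7 kg)
30 kg → truck 8 (remaining 22 kg)
26 kg → truck 9 (remaining 74 kg)
45 kg → truck 9 (remaining 29 kg)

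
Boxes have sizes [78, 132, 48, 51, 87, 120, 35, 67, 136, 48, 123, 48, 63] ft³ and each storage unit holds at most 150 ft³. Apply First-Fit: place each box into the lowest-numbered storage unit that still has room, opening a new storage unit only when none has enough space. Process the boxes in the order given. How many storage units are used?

Put 78 ft³ in storage unit 1; 72 ft³ remain.
Put 132 ft³ in storage unit 2; 18 ft³ remain.
Put 48 ft³ in storage unit 1; 24 ft³ remain.
Put 51 ft³ in storage unit 3; 99 ft³ remain.
Put 87 ft³ in storage unit 3; 12 ft³ remain.
Put 120 ft³ in storage unit 4; 30 ft³ remain.
Put 35 ft³ in storage unit 5; 115 ft³ remain.
Put 67 ft³ in storage unit 5; 48 ft³ remain.
Put 136 ft³ in storage unit 6; 14 ft³ remain.
Put 48 ft³ in storage unit 5; 0 ft³ remain.
Put 123 ft³ in storage unit 7; 27 ft³ remain.
Put 48 ft³ in storage unit 8; 102 ft³ remain.
Put 63 ft³ in storage unit 8; 39 ft³ remain.
Final storage units: [78,48] [132] [51,87] [120] [35,67,48] [136] [123] [48,63].

8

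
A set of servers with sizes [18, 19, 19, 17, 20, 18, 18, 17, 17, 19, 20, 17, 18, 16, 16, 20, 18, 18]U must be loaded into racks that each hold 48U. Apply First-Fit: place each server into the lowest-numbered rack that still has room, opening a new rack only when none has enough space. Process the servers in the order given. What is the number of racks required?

9 racks

rack 1: place 18U, 30U left
rack 1: place 19U, 11U left
rack 2: place 19U, 29U left
rack 2: place 17U, 12U left
rack 3: place 20U, 28U left
rack 3: place 18U, 10U left
rack 4: place 18U, 30U left
rack 4: place 17U, 13U left
rack 5: place 17U, 31U left
rack 5: place 19U, 12U left
rack 6: place 20U, 28U left
rack 6: place 17U, 11U left
rack 7: place 18U, 30U left
rack 7: place 16U, 14U left
rack 8: place 16U, 32U left
rack 8: place 20U, 12U left
rack 9: place 18U, 30U left
rack 9: place 18U, 12U left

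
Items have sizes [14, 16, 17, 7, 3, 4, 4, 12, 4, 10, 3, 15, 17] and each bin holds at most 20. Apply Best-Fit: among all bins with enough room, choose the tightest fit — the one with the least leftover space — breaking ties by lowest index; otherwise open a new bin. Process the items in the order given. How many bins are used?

Put 14 in bin 1; 6 remain.
Put 16 in bin 2; 4 remain.
Put 17 in bin 3; 3 remain.
Put 7 in bin 4; 13 remain.
Put 3 in bin 3; 0 remain.
Put 4 in bin 2; 0 remain.
Put 4 in bin 1; 2 remain.
Put 12 in bin 4; 1 remain.
Put 4 in bin 5; 16 remain.
Put 10 in bin 5; 6 remain.
Put 3 in bin 5; 3 remain.
Put 15 in bin 6; 5 remain.
Put 17 in bin 7; 3 remain.
Final bins: [14,4] [16,4] [17,3] [7,12] [4,10,3] [15] [17].

7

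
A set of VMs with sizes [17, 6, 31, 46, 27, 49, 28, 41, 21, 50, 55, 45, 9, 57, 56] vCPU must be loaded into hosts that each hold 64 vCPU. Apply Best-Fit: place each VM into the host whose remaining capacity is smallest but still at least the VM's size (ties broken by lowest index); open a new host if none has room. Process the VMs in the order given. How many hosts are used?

10

17 vCPU → host 1 (remaining 47 vCPU)
6 vCPU → host 1 (remaining 41 vCPU)
31 vCPU → host 1 (remaining 10 vCPU)
46 vCPU → host 2 (remaining 18 vCPU)
27 vCPU → host 3 (remaining 37 vCPU)
49 vCPU → host 4 (remaining 15 vCPU)
28 vCPU → host 3 (remaining 9 vCPU)
41 vCPU → host 5 (remaining 23 vCPU)
21 vCPU → host 5 (remaining 2 vCPU)
50 vCPU → host 6 (remaining 14 vCPU)
55 vCPU → host 7 (remaining 9 vCPU)
45 vCPU → host 8 (remaining 19 vCPU)
9 vCPU → host 3 (remaining 0 vCPU)
57 vCPU → host 9 (remaining 7 vCPU)
56 vCPU → host 10 (remaining 8 vCPU)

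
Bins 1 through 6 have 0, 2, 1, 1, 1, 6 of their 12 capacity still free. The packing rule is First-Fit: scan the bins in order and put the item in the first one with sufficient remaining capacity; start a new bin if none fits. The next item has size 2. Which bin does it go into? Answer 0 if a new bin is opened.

2

Bins with room: bin 2 (2), bin 6 (6).
The first with room is bin 2.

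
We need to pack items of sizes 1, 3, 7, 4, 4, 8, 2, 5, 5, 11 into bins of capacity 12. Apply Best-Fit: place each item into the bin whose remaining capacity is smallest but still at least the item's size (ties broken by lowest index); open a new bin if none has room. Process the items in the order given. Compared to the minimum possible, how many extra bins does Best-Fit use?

Best-Fit: [1,3,7] [4,4,2] [8] [5,5] [11] → 5 bins.
Total size 50; any packing needs at least ⌈50/12⌉ = 5 bins.
So 5 is already optimal.

0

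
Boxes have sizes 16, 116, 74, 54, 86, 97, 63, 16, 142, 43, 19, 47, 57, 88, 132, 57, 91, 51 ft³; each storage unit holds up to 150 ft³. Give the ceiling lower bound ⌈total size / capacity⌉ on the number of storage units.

Total size = 16 + 116 + 74 + 54 + 86 + 97 + 63 + 16 + 142 + 43 + 19 + 47 + 57 + 88 + 132 + 57 + 91 + 51 = 1249 ft³.
⌈1249 / 150⌉ = 9.

9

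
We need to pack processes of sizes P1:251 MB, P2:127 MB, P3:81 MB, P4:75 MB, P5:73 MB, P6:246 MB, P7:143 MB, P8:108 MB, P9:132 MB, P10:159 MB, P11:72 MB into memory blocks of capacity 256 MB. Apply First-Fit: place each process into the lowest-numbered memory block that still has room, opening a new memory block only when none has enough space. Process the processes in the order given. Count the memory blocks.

7

memory block 1: place P1 (251 MB), 5 MB left
memory block 2: place P2 (127 MB), 129 MB left
memory block 2: place P3 (81 MB), 48 MB left
memory block 3: place P4 (75 MB), 181 MB left
memory block 3: place P5 (73 MB), 108 MB left
memory block 4: place P6 (246 MB), 10 MB left
memory block 5: place P7 (143 MB), 113 MB left
memory block 3: place P8 (108 MB), 0 MB left
memory block 6: place P9 (132 MB), 124 MB left
memory block 7: place P10 (159 MB), 97 MB left
memory block 5: place P11 (72 MB), 41 MB left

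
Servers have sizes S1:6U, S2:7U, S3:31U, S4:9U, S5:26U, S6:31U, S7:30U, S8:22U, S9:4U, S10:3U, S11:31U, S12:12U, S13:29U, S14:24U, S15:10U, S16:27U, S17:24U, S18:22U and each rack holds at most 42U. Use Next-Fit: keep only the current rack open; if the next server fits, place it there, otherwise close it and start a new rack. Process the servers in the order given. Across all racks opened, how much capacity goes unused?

S1 (6U) → rack 1 (remaining 36U)
S2 (7U) → rack 1 (remaining 29U)
S3 (31U) → rack 2 (remaining 11U)
S4 (9U) → rack 2 (remaining 2U)
S5 (26U) → rack 3 (remaining 16U)
S6 (31U) → rack 4 (remaining 11U)
S7 (30U) → rack 5 (remaining 12U)
S8 (22U) → rack 6 (remaining 20U)
S9 (4U) → rack 6 (remaining 16U)
S10 (3U) → rack 6 (remaining 13U)
S11 (31U) → rack 7 (remaining 11U)
S12 (12U) → rack 8 (remaining 30U)
S13 (29U) → rack 8 (remaining 1U)
S14 (24U) → rack 9 (remaining 18U)
S15 (10U) → rack 9 (remaining 8U)
S16 (27U) → rack 10 (remaining 15U)
S17 (24U) → rack 11 (remaining 18U)
S18 (22U) → rack 12 (remaining 20U)
12 racks × 42U = 504U; used 348U; unused 156U.

156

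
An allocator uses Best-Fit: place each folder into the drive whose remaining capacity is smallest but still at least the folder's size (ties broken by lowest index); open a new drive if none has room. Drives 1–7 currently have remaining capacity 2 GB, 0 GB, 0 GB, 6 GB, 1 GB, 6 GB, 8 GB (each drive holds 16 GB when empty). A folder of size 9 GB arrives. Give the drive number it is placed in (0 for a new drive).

No drive has ≥ 9 GB free, so a new drive is opened.

0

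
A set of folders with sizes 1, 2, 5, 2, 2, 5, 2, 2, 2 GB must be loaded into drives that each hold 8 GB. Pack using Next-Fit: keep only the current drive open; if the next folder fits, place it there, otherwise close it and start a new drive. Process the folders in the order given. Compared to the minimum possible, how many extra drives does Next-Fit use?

Next-Fit: [1,2,5] [2,2] [5,2] [2,2] → 4 drives.
Total size 23 GB; any packing needs at least ⌈23/8⌉ = 3 drives.
An optimal packing achieves that bound: [5,2,1] [5,2] [2,2,2,2] → 3 drives.
Excess: 4 − 3 = 1.

1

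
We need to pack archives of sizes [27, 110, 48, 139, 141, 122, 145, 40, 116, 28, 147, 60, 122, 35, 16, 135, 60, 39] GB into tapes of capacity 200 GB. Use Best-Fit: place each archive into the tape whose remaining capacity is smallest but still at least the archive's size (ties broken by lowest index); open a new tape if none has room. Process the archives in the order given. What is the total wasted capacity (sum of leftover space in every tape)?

27 GB → tape 1 (remaining 173 GB)
110 GB → tape 1 (remaining 63 GB)
48 GB → tape 1 (remaining 15 GB)
139 GB → tape 2 (remaining 61 GB)
141 GB → tape 3 (remaining 59 GB)
122 GB → tape 4 (remaining 78 GB)
145 GB → tape 5 (remaining 55 GB)
40 GB → tape 5 (remaining 15 GB)
116 GB → tape 6 (remaining 84 GB)
28 GB → tape 3 (remaining 31 GB)
147 GB → tape 7 (remaining 53 GB)
60 GB → tape 2 (remaining 1 GB)
122 GB → tape 8 (remaining 78 GB)
35 GB → tape 7 (remaining 18 GB)
16 GB → tape 7 (remaining 2 GB)
135 GB → tape 9 (remaining 65 GB)
60 GB → tape 9 (remaining 5 GB)
39 GB → tape 4 (remaining 39 GB)
9 tapes × 200 GB = 1800 GB; used 1530 GB; unused 270 GB.

270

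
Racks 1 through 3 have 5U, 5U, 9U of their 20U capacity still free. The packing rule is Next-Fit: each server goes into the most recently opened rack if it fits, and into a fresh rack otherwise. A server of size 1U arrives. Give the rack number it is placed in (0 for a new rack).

Next-Fit only looks at rack 3, which has 9U free.
1U fits there.

3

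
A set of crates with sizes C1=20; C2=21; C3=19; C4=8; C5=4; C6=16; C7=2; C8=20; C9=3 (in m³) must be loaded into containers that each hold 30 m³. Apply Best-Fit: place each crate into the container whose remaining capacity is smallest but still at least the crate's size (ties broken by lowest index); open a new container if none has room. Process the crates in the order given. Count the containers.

5

container 1: place C1 (20 m³), 10 m³ left
container 2: place C2 (21 m³), 9 m³ left
container 3: place C3 (19 m³), 11 m³ left
container 2: place C4 (8 m³), 1 m³ left
container 1: place C5 (4 m³), 6 m³ left
container 4: place C6 (16 m³), 14 m³ left
container 1: place C7 (2 m³), 4 m³ left
container 5: place C8 (20 m³), 10 m³ left
container 1: place C9 (3 m³), 1 m³ left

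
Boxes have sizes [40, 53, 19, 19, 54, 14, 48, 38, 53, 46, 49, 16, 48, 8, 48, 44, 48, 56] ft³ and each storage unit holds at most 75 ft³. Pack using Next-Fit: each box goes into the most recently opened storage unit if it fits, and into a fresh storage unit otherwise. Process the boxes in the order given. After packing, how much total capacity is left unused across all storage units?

40 ft³ → storage unit 1 (remaining 35 ft³)
53 ft³ → storage unit 2 (remaining 22 ft³)
19 ft³ → storage unit 2 (remaining 3 ft³)
19 ft³ → storage unit 3 (remaining 56 ft³)
54 ft³ → storage unit 3 (remaining 2 ft³)
14 ft³ → storage unit 4 (remaining 61 ft³)
48 ft³ → storage unit 4 (remaining 13 ft³)
38 ft³ → storage unit 5 (remaining 37 ft³)
53 ft³ → storage unit 6 (remaining 22 ft³)
46 ft³ → storage unit 7 (remaining 29 ft³)
49 ft³ → storage unit 8 (remaining 26 ft³)
16 ft³ → storage unit 8 (remaining 10 ft³)
48 ft³ → storage unit 9 (remaining 27 ft³)
8 ft³ → storage unit 9 (remaining 19 ft³)
48 ft³ → storage unit 10 (remaining 27 ft³)
44 ft³ → storage unit 11 (remaining 31 ft³)
48 ft³ → storage unit 12 (remaining 27 ft³)
56 ft³ → storage unit 13 (remaining 19 ft³)
13 storage units × 75 ft³ = 975 ft³; used 701 ft³; unused 274 ft³.

274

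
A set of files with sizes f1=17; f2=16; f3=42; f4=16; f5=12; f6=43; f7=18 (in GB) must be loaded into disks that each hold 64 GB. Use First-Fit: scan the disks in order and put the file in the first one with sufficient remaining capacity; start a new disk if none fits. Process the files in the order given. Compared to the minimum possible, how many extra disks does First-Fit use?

First-Fit: [17,16,16,12] [42,18] [43] → 3 disks.
Total size 164 GB; any packing needs at least ⌈164/64⌉ = 3 disks.
So 3 is already optimal.

0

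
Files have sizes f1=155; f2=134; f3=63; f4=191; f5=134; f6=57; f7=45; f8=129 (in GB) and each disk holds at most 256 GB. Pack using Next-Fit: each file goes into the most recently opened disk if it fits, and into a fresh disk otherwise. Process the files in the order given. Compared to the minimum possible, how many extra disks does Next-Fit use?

0

Next-Fit: [155] [134,63] [191] [134,57,45] [129] → 5 disks.
5 files exceed 128 GB (half the capacity), and no two of those can share a disk, so at least 5 disks are needed.
So 5 is already optimal.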